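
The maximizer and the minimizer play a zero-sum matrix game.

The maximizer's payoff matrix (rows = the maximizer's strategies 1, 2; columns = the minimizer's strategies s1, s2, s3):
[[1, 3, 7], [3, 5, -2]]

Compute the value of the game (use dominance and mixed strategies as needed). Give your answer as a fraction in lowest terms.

23/11

Column s2 is strictly dominated by s1 for the minimizer (it gives the maximizer more in every row).
The remaining 2×2 game on (1, 2) × (s1, s3) has no saddle point. Let the maximizer play 1 with probability p; indifference gives p + 3(1−p) = 7p − 2(1−p), so p = 5/11.
Similarly the minimizer's optimal q on s1 is 9/11, and the value is 1·(9/11) + (7)·(2/11) = 23/11.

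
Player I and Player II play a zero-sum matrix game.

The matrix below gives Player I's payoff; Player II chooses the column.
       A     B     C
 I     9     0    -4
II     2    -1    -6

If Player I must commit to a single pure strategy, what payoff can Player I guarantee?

The worst-case payoff for each row is I: -4, II: -6.
The best of these is -4.

-4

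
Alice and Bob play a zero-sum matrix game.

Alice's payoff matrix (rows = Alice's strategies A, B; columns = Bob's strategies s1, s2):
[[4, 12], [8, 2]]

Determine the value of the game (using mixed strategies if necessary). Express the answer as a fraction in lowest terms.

44/7

Row minima are 4 and 2, so Alice's maximin is 4; column maxima are 8 and 12, so Bob's minimax is 8. These differ, so the equilibrium is in mixed strategies.
Let Alice play A with probability p. Bob is indifferent when 4p + 8(1−p) = 12p + 2(1−p), giving p = 3/7.
Let Bob play s1 with probability q. Alice is indifferent when 4q + 12(1−q) = 8q + 2(1−q), giving q = 5/7.
The value is 4·(5/7) + (12)·(2/7) = 44/7.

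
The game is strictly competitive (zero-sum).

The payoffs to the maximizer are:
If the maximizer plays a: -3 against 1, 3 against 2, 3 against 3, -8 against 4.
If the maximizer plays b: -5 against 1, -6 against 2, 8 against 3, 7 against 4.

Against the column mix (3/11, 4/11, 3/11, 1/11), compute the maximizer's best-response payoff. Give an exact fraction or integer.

4/11

a: (-3)·(3/11) + (3)·(4/11) + (3)·(3/11) + (-8)·(1/11) = 4/11.
b: (-5)·(3/11) + (-6)·(4/11) + (8)·(3/11) + (7)·(1/11) = -8/11.
The best pure response is a with expected payoff 4/11.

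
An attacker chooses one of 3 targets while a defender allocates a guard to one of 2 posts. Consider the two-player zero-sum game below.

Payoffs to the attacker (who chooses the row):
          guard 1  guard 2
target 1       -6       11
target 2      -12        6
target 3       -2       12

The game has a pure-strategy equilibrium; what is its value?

Row minima: -6, -12, -2 → the attacker's maximin is -2.
Column maxima: -2, 12 → the defender's minimax is -2.
They coincide at (target 3, guard 1), so the value is -2.

-2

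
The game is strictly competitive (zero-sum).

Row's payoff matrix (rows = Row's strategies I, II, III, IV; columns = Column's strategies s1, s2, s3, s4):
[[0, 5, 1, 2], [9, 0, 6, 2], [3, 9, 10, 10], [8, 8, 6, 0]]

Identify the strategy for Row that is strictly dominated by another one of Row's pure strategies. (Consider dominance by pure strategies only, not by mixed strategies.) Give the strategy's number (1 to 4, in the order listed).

1

Compare I with III: 3 > 0, 9 > 5, 10 > 1, 10 > 2.
So III strictly dominates I for Row; I is strictly dominated.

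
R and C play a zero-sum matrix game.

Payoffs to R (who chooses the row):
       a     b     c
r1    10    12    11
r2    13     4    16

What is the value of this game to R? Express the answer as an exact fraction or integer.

Column c is strictly dominated by a for C (it gives R more in every row).
The remaining 2×2 game on (r1, r2) × (a, b) has no saddle point. Let R play r1 with probability p; indifference gives 10p + 13(1−p) = 12p + 4(1−p), so p = 9/11.
Similarly C's optimal q on a is 8/11, and the value is 10·(8/11) + (12)·(3/11) = 116/11.

116/11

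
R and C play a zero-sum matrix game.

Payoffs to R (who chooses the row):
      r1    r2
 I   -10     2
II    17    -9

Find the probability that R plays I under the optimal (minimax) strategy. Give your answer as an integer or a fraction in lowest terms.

13/19

Row minima are -10 and -9, so R's maximin is -9; column maxima are 17 and 2, so C's minimax is 2. These differ, so the equilibrium is in mixed strategies.
Let R play I with probability p. C is indifferent when −10p + 17(1−p) = 2p − 9(1−p), giving p = 13/19.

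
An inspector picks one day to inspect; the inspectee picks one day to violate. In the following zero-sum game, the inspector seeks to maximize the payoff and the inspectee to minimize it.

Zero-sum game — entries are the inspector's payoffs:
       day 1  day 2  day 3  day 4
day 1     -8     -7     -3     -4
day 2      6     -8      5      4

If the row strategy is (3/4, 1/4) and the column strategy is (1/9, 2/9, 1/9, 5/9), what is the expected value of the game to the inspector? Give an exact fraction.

Against (1/9, 2/9, 1/9, 5/9), each row's expected payoff is day 1: -5; day 2: 5/3.
Taking the (3/4, 1/4)-weighted average: (3/4)·(-5) + (1/4)·(5/3) = -10/3.

-10/3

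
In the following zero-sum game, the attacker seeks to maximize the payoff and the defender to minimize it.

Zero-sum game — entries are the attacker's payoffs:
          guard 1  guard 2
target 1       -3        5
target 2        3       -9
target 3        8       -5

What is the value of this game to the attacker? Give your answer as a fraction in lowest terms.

25/21

Row target 2 is strictly dominated by row target 3, so the attacker never plays it.
The remaining 2×2 game on (target 1, target 3) × (guard 1, guard 2) has no saddle point. Let the attacker play target 1 with probability p; indifference gives −3p + 8(1−p) = 5p − 5(1−p), so p = 13/21.
Similarly the defender's optimal q on guard 1 is 10/21, and the value is -3·(10/21) + (5)·(11/21) = 25/21.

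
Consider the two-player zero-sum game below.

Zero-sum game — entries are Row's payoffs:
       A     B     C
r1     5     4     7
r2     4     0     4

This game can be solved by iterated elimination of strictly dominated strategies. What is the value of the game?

4

Row r2 is strictly dominated by row r1 (5>4, 4>0, 7>4); eliminate r2.
Column C is strictly dominated by A for Column (5<7); eliminate C.
Column A is strictly dominated by B for Column (4<5); eliminate A.
Only (r1, B) remains, with payoff 4.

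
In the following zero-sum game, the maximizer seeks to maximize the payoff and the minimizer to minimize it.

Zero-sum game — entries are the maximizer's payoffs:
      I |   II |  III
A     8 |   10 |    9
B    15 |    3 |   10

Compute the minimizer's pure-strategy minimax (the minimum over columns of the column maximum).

The worst case (largest entry) in each column is I: 15, II: 10, III: 10.
The best (smallest) of these is 10.

10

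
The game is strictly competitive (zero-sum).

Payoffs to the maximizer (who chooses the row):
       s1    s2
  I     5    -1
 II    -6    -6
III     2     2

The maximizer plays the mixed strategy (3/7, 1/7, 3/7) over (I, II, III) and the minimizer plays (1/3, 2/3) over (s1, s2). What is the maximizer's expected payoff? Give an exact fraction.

3/7

Against (1/3, 2/3), each row's expected payoff is I: 1; II: -6; III: 2.
Taking the (3/7, 1/7, 3/7)-weighted average: (3/7)·(1) + (1/7)·(-6) + (3/7)·(2) = 3/7.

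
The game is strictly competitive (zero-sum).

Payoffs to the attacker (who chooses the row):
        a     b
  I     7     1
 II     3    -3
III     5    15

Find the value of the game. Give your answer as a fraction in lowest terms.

25/4

Row II is strictly dominated by row I, so the attacker never plays it.
The remaining 2×2 game on (I, III) × (a, b) has no saddle point. Let the attacker play I with probability p; indifference gives 7p + 5(1−p) = p + 15(1−p), so p = 5/8.
Similarly the defender's optimal q on a is 7/8, and the value is 7·(7/8) + (1)·(1/8) = 25/4.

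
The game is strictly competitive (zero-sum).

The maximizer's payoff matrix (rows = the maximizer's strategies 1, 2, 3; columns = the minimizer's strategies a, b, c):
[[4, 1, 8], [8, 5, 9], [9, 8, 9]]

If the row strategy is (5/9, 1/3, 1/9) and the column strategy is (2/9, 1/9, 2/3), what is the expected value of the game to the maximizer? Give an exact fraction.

590/81

Against (2/9, 1/9, 2/3), each row's expected payoff is 1: 19/3; 2: 25/3; 3: 80/9.
Taking the (5/9, 1/3, 1/9)-weighted average: (5/9)·(19/3) + (1/3)·(25/3) + (1/9)·(80/9) = 590/81.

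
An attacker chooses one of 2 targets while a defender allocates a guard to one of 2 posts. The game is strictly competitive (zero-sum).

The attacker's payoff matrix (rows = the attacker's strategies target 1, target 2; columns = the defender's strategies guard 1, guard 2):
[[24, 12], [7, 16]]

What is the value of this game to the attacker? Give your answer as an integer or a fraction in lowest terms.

100/7

Row minima are 12 and 7, so the attacker's maximin is 12; column maxima are 24 and 16, so the defender's minimax is 16. These differ, so the equilibrium is in mixed strategies.
Let the attacker play target 1 with probability p. The defender is indifferent when 24p + 7(1−p) = 12p + 16(1−p), giving p = 3/7.
Let the defender play guard 1 with probability q. The attacker is indifferent when 24q + 12(1−q) = 7q + 16(1−q), giving q = 4/21.
The value is 24·(4/21) + (12)·(17/21) = 100/7.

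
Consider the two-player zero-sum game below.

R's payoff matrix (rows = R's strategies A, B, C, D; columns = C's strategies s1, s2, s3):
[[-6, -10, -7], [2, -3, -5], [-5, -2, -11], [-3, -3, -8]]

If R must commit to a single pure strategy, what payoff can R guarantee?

-5

The worst-case payoff for each row is A: -10, B: -5, C: -11, D: -8.
The best of these is -5.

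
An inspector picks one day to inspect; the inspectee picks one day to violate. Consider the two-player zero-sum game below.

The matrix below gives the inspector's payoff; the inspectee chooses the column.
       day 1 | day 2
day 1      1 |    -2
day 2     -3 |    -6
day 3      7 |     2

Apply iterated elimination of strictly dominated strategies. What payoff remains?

2

Column day 1 is strictly dominated by day 2 for the inspectee (-2<1, -6<-3, 2<7); eliminate day 1.
Row day 1 is strictly dominated by row day 3 (2>-2); eliminate day 1.
Row day 2 is strictly dominated by row day 3 (2>-6); eliminate day 2.
Only (day 3, day 2) remains, with payoff 2.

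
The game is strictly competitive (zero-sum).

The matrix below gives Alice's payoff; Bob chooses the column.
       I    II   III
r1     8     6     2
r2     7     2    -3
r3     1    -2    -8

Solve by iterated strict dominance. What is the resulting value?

2

Column II is strictly dominated by III for Bob (2<6, -3<2, -8<-2); eliminate II.
Column I is strictly dominated by III for Bob (2<8, -3<7, -8<1); eliminate I.
Row r2 is strictly dominated by row r1 (2>-3); eliminate r2.
Row r3 is strictly dominated by row r1 (2>-8); eliminate r3.
Only (r1, III) remains, with payoff 2.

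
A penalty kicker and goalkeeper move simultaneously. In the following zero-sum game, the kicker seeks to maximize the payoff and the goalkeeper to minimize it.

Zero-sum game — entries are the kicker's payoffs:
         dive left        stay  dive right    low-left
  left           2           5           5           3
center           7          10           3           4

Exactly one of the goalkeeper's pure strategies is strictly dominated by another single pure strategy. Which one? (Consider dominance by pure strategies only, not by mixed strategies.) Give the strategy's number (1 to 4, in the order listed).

The goalkeeper prefers columns that give the kicker less. Compare stay with dive left: 2 < 5, 7 < 10.
So dive left strictly dominates stay for the goalkeeper; stay is strictly dominated.

2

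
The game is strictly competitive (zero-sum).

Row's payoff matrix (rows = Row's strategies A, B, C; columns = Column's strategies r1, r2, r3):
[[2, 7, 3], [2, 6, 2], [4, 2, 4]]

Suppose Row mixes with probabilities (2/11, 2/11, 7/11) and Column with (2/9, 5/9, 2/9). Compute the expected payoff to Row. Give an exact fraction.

Against (2/9, 5/9, 2/9), each row's expected payoff is A: 5; B: 38/9; C: 26/9.
Taking the (2/11, 2/11, 7/11)-weighted average: (2/11)·(5) + (2/11)·(38/9) + (7/11)·(26/9) = 116/33.

116/33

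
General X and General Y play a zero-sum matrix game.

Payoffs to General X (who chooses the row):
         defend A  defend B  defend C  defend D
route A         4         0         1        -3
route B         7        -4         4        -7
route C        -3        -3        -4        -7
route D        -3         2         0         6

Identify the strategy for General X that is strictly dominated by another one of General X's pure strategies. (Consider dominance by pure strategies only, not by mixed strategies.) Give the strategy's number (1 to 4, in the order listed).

3

Compare route C with route A: 4 > -3, 0 > -3, 1 > -4, -3 > -7.
So route A strictly dominates route C for General X; route C is strictly dominated.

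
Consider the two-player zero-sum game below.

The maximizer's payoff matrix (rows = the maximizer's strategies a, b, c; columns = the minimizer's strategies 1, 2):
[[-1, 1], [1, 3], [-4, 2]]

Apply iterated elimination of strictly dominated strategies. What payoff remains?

1

Column 2 is strictly dominated by 1 for the minimizer (-1<1, 1<3, -4<2); eliminate 2.
Row a is strictly dominated by row b (1>-1); eliminate a.
Row c is strictly dominated by row b (1>-4); eliminate c.
Only (b, 1) remains, with payoff 1.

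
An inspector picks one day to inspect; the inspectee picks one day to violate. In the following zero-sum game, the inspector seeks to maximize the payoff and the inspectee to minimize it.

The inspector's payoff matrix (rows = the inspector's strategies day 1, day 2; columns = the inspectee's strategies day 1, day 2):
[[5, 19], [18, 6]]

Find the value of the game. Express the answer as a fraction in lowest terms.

Row minima are 5 and 6, so the inspector's maximin is 6; column maxima are 18 and 19, so the inspectee's minimax is 18. These differ, so the equilibrium is in mixed strategies.
Let the inspector play day 1 with probability p. The inspectee is indifferent when 5p + 18(1−p) = 19p + 6(1−p), giving p = 6/13.
Let the inspectee play day 1 with probability q. The inspector is indifferent when 5q + 19(1−q) = 18q + 6(1−q), giving q = 1/2.
The value is 5·(1/2) + (19)·(1/2) = 12.

12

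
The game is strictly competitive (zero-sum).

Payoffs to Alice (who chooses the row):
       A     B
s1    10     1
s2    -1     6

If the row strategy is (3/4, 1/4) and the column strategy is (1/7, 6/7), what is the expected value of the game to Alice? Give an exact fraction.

Against (1/7, 6/7), each row's expected payoff is s1: 16/7; s2: 5.
Taking the (3/4, 1/4)-weighted average: (3/4)·(16/7) + (1/4)·(5) = 83/28.

83/28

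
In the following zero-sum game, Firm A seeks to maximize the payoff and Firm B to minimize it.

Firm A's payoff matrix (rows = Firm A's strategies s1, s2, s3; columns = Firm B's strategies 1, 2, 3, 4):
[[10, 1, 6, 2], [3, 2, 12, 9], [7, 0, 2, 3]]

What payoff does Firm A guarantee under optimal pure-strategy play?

2

Row minima: 1, 2, 0 → Firm A's maximin is 2.
Column maxima: 10, 2, 12, 9 → Firm B's minimax is 2.
They coincide at (s2, 2), so the value is 2.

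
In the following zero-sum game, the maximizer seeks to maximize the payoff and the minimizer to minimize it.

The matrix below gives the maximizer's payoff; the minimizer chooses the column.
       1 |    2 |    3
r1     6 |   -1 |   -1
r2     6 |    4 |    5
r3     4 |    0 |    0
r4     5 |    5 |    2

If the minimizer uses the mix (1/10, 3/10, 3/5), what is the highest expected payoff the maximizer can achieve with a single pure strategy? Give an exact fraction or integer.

r1: (6)·(1/10) + (-1)·(3/10) + (-1)·(3/5) = -3/10.
r2: (6)·(1/10) + (4)·(3/10) + (5)·(3/5) = 24/5.
r3: (4)·(1/10) + (0)·(3/10) + (0)·(3/5) = 2/5.
r4: (5)·(1/10) + (5)·(3/10) + (2)·(3/5) = 16/5.
The best pure response is r2 with expected payoff 24/5.

24/5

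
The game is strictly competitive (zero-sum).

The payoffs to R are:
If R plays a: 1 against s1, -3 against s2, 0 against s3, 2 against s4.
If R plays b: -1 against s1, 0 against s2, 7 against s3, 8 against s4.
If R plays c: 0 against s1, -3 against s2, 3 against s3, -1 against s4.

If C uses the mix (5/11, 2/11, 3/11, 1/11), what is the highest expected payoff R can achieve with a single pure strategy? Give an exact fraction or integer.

a: (1)·(5/11) + (-3)·(2/11) + (0)·(3/11) + (2)·(1/11) = 1/11.
b: (-1)·(5/11) + (0)·(2/11) + (7)·(3/11) + (8)·(1/11) = 24/11.
c: (0)·(5/11) + (-3)·(2/11) + (3)·(3/11) + (-1)·(1/11) = 2/11.
The best pure response is b with expected payoff 24/11.

24/11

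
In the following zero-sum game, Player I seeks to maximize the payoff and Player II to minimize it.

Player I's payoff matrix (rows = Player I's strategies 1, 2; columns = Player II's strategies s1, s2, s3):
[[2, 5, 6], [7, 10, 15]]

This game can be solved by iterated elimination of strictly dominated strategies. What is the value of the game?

Row 1 is strictly dominated by row 2 (7>2, 10>5, 15>6); eliminate 1.
Column s2 is strictly dominated by s1 for Player II (7<10); eliminate s2.
Column s3 is strictly dominated by s1 for Player II (7<15); eliminate s3.
Only (2, s1) remains, with payoff 7.

7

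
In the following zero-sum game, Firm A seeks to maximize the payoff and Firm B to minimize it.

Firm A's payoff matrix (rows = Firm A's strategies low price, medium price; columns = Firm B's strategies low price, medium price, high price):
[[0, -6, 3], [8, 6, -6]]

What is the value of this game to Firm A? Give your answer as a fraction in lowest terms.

Column low price is strictly dominated by medium price for Firm B (it gives Firm A more in every row).
The remaining 2×2 game on (low price, medium price) × (medium price, high price) has no saddle point. Let Firm A play low price with probability p; indifference gives −6p + 6(1−p) = 3p − 6(1−p), so p = 4/7.
Similarly Firm B's optimal q on medium price is 3/7, and the value is -6·(3/7) + (3)·(4/7) = -6/7.

-6/7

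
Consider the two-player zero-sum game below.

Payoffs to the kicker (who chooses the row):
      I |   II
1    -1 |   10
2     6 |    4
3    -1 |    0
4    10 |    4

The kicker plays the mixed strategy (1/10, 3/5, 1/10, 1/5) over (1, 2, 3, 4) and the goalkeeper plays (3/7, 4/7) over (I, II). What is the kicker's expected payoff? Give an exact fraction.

33/7

Against (3/7, 4/7), each row's expected payoff is 1: 37/7; 2: 34/7; 3: -3/7; 4: 46/7.
Taking the (1/10, 3/5, 1/10, 1/5)-weighted average: (1/10)·(37/7) + (3/5)·(34/7) + (1/10)·(-3/7) + (1/5)·(46/7) = 33/7.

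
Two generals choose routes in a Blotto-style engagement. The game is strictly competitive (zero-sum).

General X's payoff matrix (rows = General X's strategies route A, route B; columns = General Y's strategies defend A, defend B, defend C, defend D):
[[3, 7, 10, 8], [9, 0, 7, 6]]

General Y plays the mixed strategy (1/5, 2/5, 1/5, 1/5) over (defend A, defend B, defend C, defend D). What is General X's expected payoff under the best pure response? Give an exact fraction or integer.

7

route A: (3)·(1/5) + (7)·(2/5) + (10)·(1/5) + (8)·(1/5) = 7.
route B: (9)·(1/5) + (0)·(2/5) + (7)·(1/5) + (6)·(1/5) = 22/5.
The best pure response is route A with expected payoff 7.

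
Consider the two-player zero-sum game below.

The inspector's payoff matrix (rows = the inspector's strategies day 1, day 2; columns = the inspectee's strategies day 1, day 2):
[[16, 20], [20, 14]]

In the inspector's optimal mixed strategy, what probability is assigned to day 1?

3/5

Row minima are 16 and 14, so the inspector's maximin is 16; column maxima are 20 and 20, so the inspectee's minimax is 20. These differ, so the equilibrium is in mixed strategies.
Let the inspector play day 1 with probability p. The inspectee is indifferent when 16p + 20(1−p) = 20p + 14(1−p), giving p = 3/5.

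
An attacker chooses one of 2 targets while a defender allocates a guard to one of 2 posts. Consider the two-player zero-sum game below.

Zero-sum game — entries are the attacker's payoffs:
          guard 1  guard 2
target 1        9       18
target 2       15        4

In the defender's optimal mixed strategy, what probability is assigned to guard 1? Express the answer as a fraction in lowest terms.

Row minima are 9 and 4, so the attacker's maximin is 9; column maxima are 15 and 18, so the defender's minimax is 15. These differ, so the equilibrium is in mixed strategies.
Let the defender play guard 1 with probability q. The attacker is indifferent when 9q + 18(1−q) = 15q + 4(1−q), giving q = 7/10.

7/10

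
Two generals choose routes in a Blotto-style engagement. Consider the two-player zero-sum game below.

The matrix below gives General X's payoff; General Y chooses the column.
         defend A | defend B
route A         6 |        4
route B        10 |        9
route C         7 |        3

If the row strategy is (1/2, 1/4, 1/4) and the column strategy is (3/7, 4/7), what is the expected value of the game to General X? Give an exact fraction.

167/28

Against (3/7, 4/7), each row's expected payoff is route A: 34/7; route B: 66/7; route C: 33/7.
Taking the (1/2, 1/4, 1/4)-weighted average: (1/2)·(34/7) + (1/4)·(66/7) + (1/4)·(33/7) = 167/28.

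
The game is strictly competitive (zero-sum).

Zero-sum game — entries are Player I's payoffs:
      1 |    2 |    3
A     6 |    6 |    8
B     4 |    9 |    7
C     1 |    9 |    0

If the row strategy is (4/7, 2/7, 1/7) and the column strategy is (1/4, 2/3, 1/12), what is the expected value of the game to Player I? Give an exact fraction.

Against (1/4, 2/3, 1/12), each row's expected payoff is A: 37/6; B: 91/12; C: 25/4.
Taking the (4/7, 2/7, 1/7)-weighted average: (4/7)·(37/6) + (2/7)·(91/12) + (1/7)·(25/4) = 79/12.

79/12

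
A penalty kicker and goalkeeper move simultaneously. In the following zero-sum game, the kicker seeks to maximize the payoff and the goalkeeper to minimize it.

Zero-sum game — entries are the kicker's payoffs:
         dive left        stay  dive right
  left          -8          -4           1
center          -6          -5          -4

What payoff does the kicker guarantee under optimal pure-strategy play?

Row minima: -8, -6 → the kicker's maximin is -6.
Column maxima: -6, -4, 1 → the goalkeeper's minimax is -6.
They coincide at (center, dive left), so the value is -6.

-6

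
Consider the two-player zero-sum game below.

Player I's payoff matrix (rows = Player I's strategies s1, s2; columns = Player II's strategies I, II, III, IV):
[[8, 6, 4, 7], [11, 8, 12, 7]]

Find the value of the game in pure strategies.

Row minima: 4, 7 → Player I's maximin is 7.
Column maxima: 11, 8, 12, 7 → Player II's minimax is 7.
They coincide at (s2, IV), so the value is 7.

7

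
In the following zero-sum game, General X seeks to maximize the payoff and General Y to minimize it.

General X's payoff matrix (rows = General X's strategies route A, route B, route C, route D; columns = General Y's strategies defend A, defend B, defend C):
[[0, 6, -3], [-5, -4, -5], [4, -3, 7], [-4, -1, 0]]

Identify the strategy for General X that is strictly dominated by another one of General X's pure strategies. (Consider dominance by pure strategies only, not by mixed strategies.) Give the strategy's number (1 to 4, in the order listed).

Compare route B with route A: 0 > -5, 6 > -4, -3 > -5.
So route A strictly dominates route B for General X; route B is strictly dominated.

2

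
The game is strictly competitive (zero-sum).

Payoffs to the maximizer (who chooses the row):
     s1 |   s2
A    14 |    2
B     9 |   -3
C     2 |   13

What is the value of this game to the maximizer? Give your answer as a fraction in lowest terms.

Row B is strictly dominated by row A, so the maximizer never plays it.
The remaining 2×2 game on (A, C) × (s1, s2) has no saddle point. Let the maximizer play A with probability p; indifference gives 14p + 2(1−p) = 2p + 13(1−p), so p = 11/23.
Similarly the minimizer's optimal q on s1 is 11/23, and the value is 14·(11/23) + (2)·(12/23) = 178/23.

178/23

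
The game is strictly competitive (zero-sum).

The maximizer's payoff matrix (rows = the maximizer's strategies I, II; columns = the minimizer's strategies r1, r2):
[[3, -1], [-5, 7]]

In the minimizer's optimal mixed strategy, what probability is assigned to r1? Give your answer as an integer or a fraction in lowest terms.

Row minima are -1 and -5, so the maximizer's maximin is -1; column maxima are 3 and 7, so the minimizer's minimax is 3. These differ, so the equilibrium is in mixed strategies.
Let the minimizer play r1 with probability q. The maximizer is indifferent when 3q − (1−q) = −5q + 7(1−q), giving q = 1/2.

1/2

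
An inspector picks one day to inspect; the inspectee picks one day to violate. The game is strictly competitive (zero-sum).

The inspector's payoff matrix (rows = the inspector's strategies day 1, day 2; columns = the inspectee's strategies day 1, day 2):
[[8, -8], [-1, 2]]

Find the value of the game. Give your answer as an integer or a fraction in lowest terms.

8/19

Row minima are -8 and -1, so the inspector's maximin is -1; column maxima are 8 and 2, so the inspectee's minimax is 2. These differ, so the equilibrium is in mixed strategies.
Let the inspector play day 1 with probability p. The inspectee is indifferent when 8p − (1−p) = −8p + 2(1−p), giving p = 3/19.
Let the inspectee play day 1 with probability q. The inspector is indifferent when 8q − 8(1−q) = −q + 2(1−q), giving q = 10/19.
The value is 8·(10/19) + (-8)·(9/19) = 8/19.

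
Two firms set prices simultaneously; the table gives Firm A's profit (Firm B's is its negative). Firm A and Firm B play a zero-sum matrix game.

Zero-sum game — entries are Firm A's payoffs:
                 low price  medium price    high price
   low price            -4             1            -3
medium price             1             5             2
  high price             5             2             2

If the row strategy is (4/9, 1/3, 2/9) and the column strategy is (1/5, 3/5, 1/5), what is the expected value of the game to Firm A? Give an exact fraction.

Against (1/5, 3/5, 1/5), each row's expected payoff is low price: -4/5; medium price: 18/5; high price: 13/5.
Taking the (4/9, 1/3, 2/9)-weighted average: (4/9)·(-4/5) + (1/3)·(18/5) + (2/9)·(13/5) = 64/45.

64/45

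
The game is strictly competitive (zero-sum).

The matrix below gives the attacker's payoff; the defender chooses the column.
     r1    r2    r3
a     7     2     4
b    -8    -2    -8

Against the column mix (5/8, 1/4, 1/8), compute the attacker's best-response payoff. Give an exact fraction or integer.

43/8

a: (7)·(5/8) + (2)·(1/4) + (4)·(1/8) = 43/8.
b: (-8)·(5/8) + (-2)·(1/4) + (-8)·(1/8) = -13/2.
The best pure response is a with expected payoff 43/8.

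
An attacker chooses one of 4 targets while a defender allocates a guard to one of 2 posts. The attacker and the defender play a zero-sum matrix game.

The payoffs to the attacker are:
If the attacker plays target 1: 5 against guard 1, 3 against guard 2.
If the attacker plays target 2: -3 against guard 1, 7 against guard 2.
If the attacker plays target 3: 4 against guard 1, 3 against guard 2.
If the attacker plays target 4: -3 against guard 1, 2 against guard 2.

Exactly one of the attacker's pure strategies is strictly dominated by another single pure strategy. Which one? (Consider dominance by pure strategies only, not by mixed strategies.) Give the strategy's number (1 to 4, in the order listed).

4

Compare target 4 with target 1: 5 > -3, 3 > 2.
So target 1 strictly dominates target 4 for the attacker; target 4 is strictly dominated.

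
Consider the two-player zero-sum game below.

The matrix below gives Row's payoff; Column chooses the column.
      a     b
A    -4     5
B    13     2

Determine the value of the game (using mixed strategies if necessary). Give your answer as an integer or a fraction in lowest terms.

Row minima are -4 and 2, so Row's maximin is 2; column maxima are 13 and 5, so Column's minimax is 5. These differ, so the equilibrium is in mixed strategies.
Let Row play A with probability p. Column is indifferent when −4p + 13(1−p) = 5p + 2(1−p), giving p = 11/20.
Let Column play a with probability q. Row is indifferent when −4q + 5(1−q) = 13q + 2(1−q), giving q = 3/20.
The value is -4·(3/20) + (5)·(17/20) = 73/20.

73/20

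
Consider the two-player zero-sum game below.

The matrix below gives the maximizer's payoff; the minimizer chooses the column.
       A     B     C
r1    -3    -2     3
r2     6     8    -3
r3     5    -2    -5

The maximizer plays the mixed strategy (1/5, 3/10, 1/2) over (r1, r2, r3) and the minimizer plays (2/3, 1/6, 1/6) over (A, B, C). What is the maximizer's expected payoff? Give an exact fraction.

Against (2/3, 1/6, 1/6), each row's expected payoff is r1: -11/6; r2: 29/6; r3: 13/6.
Taking the (1/5, 3/10, 1/2)-weighted average: (1/5)·(-11/6) + (3/10)·(29/6) + (1/2)·(13/6) = 13/6.

13/6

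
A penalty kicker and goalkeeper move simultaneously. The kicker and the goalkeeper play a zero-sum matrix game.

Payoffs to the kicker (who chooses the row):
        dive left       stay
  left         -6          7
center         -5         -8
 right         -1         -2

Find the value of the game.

Row center is strictly dominated by row right, so the kicker never plays it.
The remaining 2×2 game on (left, right) × (dive left, stay) has no saddle point. Let the kicker play left with probability p; indifference gives −6p − (1−p) = 7p − 2(1−p), so p = 1/14.
Similarly the goalkeeper's optimal q on dive left is 9/14, and the value is -6·(9/14) + (7)·(5/14) = -19/14.

-19/14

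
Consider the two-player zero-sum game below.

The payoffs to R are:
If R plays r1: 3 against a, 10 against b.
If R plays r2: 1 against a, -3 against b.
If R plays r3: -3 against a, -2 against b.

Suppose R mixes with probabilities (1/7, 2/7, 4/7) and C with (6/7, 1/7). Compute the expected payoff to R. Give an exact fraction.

Against (6/7, 1/7), each row's expected payoff is r1: 4; r2: 3/7; r3: -20/7.
Taking the (1/7, 2/7, 4/7)-weighted average: (1/7)·(4) + (2/7)·(3/7) + (4/7)·(-20/7) = -46/49.

-46/49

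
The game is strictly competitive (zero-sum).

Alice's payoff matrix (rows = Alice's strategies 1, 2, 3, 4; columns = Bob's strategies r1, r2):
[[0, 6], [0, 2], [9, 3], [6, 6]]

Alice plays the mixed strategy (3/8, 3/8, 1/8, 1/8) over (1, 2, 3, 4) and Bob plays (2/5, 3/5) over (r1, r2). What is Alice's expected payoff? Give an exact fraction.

Against (2/5, 3/5), each row's expected payoff is 1: 18/5; 2: 6/5; 3: 27/5; 4: 6.
Taking the (3/8, 3/8, 1/8, 1/8)-weighted average: (3/8)·(18/5) + (3/8)·(6/5) + (1/8)·(27/5) + (1/8)·(6) = 129/40.

129/40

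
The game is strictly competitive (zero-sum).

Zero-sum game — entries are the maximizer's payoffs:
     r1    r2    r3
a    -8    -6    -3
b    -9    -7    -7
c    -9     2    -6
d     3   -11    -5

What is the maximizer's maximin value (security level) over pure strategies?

-8

The worst-case payoff for each row is a: -8, b: -9, c: -9, d: -11.
The best of these is -8.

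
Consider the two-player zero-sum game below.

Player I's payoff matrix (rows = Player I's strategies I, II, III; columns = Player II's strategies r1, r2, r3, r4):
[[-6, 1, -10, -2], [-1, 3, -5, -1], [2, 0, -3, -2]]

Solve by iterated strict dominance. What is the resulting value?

-3

Row I is strictly dominated by row II (-1>-6, 3>1, -5>-10, -1>-2); eliminate I.
Column r4 is strictly dominated by r3 for Player II (-5<-1, -3<-2); eliminate r4.
Column r1 is strictly dominated by r3 for Player II (-5<-1, -3<2); eliminate r1.
Column r2 is strictly dominated by r3 for Player II (-5<3, -3<0); eliminate r2.
Row II is strictly dominated by row III (-3>-5); eliminate II.
Only (III, r3) remains, with payoff -3.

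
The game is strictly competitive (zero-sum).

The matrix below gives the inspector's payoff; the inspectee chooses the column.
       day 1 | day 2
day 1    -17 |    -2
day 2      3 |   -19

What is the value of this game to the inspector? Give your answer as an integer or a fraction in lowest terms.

Row minima are -17 and -19, so the inspector's maximin is -17; column maxima are 3 and -2, so the inspectee's minimax is -2. These differ, so the equilibrium is in mixed strategies.
Let the inspector play day 1 with probability p. The inspectee is indifferent when −17p + 3(1−p) = −2p − 19(1−p), giving p = 22/37.
Let the inspectee play day 1 with probability q. The inspector is indifferent when −17q − 2(1−q) = 3q − 19(1−q), giving q = 17/37.
The value is -17·(17/37) + (-2)·(20/37) = -329/37.

-329/37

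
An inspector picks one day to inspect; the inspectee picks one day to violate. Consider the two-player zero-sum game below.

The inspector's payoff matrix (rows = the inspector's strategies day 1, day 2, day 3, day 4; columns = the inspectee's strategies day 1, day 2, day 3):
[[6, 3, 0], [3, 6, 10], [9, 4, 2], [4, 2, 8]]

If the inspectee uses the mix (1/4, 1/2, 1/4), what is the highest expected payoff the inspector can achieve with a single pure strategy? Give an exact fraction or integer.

25/4

day 1: (6)·(1/4) + (3)·(1/2) + (0)·(1/4) = 3.
day 2: (3)·(1/4) + (6)·(1/2) + (10)·(1/4) = 25/4.
day 3: (9)·(1/4) + (4)·(1/2) + (2)·(1/4) = 19/4.
day 4: (4)·(1/4) + (2)·(1/2) + (8)·(1/4) = 4.
The best pure response is day 2 with expected payoff 25/4.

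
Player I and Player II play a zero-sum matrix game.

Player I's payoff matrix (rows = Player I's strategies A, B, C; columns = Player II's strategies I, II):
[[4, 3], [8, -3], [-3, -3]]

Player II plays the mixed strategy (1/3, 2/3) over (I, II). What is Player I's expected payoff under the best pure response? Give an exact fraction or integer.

A: (4)·(1/3) + (3)·(2/3) = 10/3.
B: (8)·(1/3) + (-3)·(2/3) = 2/3.
C: (-3)·(1/3) + (-3)·(2/3) = -3.
The best pure response is A with expected payoff 10/3.

10/3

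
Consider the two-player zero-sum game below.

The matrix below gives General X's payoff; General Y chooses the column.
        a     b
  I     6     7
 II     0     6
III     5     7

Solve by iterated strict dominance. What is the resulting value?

6

Column b is strictly dominated by a for General Y (6<7, 0<6, 5<7); eliminate b.
Row III is strictly dominated by row I (6>5); eliminate III.
Row II is strictly dominated by row I (6>0); eliminate II.
Only (I, a) remains, with payoff 6.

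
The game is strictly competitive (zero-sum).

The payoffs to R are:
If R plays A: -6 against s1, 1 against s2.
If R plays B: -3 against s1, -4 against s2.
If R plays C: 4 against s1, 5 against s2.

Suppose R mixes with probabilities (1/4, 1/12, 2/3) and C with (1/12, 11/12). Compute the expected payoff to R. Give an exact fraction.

Against (1/12, 11/12), each row's expected payoff is A: 5/12; B: -47/12; C: 59/12.
Taking the (1/4, 1/12, 2/3)-weighted average: (1/4)·(5/12) + (1/12)·(-47/12) + (2/3)·(59/12) = 55/18.

55/18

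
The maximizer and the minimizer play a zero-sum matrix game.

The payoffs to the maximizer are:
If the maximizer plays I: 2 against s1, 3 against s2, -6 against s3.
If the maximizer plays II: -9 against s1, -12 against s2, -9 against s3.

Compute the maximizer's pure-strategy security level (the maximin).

-6

The worst-case payoff for each row is I: -6, II: -12.
The best of these is -6.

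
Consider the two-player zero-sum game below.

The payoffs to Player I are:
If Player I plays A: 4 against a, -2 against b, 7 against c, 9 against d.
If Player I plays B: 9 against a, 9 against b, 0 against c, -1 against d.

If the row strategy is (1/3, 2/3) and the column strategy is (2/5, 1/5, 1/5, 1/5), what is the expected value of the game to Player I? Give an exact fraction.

Against (2/5, 1/5, 1/5, 1/5), each row's expected payoff is A: 22/5; B: 26/5.
Taking the (1/3, 2/3)-weighted average: (1/3)·(22/5) + (2/3)·(26/5) = 74/15.

74/15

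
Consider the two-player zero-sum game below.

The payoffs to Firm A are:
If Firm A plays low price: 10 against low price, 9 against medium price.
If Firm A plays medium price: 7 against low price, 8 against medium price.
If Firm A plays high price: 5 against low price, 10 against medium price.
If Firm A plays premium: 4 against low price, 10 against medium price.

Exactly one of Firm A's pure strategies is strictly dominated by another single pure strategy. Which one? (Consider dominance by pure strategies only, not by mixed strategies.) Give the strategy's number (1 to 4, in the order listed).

Compare medium price with low price: 10 > 7, 9 > 8.
So low price strictly dominates medium price for Firm A; medium price is strictly dominated.

2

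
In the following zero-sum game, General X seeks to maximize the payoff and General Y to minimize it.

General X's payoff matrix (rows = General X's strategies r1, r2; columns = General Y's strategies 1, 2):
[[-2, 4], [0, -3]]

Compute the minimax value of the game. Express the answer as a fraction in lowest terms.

Row minima are -2 and -3, so General X's maximin is -2; column maxima are 0 and 4, so General Y's minimax is 0. These differ, so the equilibrium is in mixed strategies.
Let General X play r1 with probability p. General Y is indifferent when −2p = 4p − 3(1−p), giving p = 1/3.
Let General Y play 1 with probability q. General X is indifferent when −2q + 4(1−q) = −3(1−q), giving q = 7/9.
The value is -2·(7/9) + (4)·(2/9) = -2/3.

-2/3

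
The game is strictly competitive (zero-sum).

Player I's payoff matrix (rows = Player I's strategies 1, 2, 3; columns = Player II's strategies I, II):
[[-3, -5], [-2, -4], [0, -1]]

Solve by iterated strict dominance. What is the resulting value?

-1

Column I is strictly dominated by II for Player II (-5<-3, -4<-2, -1<0); eliminate I.
Row 2 is strictly dominated by row 3 (-1>-4); eliminate 2.
Row 1 is strictly dominated by row 3 (-1>-5); eliminate 1.
Only (3, II) remains, with payoff -1.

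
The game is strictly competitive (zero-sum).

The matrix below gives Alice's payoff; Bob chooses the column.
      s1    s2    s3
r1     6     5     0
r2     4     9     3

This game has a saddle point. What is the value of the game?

3

Row minima: 0, 3 → Alice's maximin is 3.
Column maxima: 6, 9, 3 → Bob's minimax is 3.
They coincide at (r2, s3), so the value is 3.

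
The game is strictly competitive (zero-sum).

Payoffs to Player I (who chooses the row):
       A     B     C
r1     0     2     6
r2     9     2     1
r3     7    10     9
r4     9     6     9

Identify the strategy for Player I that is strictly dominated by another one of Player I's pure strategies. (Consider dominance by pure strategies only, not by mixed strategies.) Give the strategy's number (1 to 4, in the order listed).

1

Compare r1 with r3: 7 > 0, 10 > 2, 9 > 6.
So r3 strictly dominates r1 for Player I; r1 is strictly dominated.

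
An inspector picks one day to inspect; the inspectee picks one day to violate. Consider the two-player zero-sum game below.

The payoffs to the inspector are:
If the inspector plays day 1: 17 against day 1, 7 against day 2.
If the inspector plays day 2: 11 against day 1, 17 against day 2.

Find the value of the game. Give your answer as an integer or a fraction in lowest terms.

53/4

Row minima are 7 and 11, so the inspector's maximin is 11; column maxima are 17 and 17, so the inspectee's minimax is 17. These differ, so the equilibrium is in mixed strategies.
Let the inspector play day 1 with probability p. The inspectee is indifferent when 17p + 11(1−p) = 7p + 17(1−p), giving p = 3/8.
Let the inspectee play day 1 with probability q. The inspector is indifferent when 17q + 7(1−q) = 11q + 17(1−q), giving q = 5/8.
The value is 17·(5/8) + (7)·(3/8) = 53/4.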